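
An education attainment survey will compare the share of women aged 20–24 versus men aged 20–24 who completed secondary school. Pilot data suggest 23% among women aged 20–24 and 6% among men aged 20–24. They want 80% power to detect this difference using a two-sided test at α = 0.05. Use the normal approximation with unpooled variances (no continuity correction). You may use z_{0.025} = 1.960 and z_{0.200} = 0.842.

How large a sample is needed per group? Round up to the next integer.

n = 64 per group

n = (z_{α/2} + z_β)² · [p₁(1−p₁) + p₂(1−p₂)] / (p₁ − p₂)²
  = (1.960 + 0.842)² · (0.23·0.77 + 0.06·0.94) / (0.17)²
  = (2.802)² · (0.1771 + 0.0564) / 0.0289
  = 7.8512 · 0.2335 / 0.0289
  = 63.43
Round up → n = 64 per group.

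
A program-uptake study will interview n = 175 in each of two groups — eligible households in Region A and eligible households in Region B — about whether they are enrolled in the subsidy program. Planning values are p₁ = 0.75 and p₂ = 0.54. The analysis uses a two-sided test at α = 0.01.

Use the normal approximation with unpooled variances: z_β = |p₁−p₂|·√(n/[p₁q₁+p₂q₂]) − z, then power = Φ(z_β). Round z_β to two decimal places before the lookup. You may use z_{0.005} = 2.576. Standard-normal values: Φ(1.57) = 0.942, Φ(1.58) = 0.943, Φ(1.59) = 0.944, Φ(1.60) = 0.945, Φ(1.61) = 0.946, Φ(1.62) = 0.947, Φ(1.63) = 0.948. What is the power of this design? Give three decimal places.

z_β = |p₁−p₂|·√(n/[p₁q₁+p₂q₂]) − z_{α/2}
    = 0.21 · √(175/0.4359) − 2.576
    = 0.21 · 20.0367 − 2.576
    = 4.2077 − 2.576 = 1.6317 → 1.63
Power = Φ(1.63) = 0.948.

Power ≈ 0.948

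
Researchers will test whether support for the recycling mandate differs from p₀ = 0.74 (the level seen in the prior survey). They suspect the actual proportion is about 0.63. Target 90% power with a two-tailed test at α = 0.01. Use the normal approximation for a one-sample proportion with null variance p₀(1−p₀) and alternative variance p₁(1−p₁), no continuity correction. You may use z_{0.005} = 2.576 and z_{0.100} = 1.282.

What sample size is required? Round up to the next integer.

n = [z_{α/2}·√(p₀q₀) + z_β·√(p₁q₁)]² / (p₁ − p₀)²
  = [2.576·√(0.74·0.26) + 1.282·√(0.63·0.37)]² / (-0.11)²
  = [2.576·0.4386 + 1.282·0.4828]² / 0.0121
  = [1.7489]² / 0.0121
  = 252.77
Round up → n = 253.

n = 253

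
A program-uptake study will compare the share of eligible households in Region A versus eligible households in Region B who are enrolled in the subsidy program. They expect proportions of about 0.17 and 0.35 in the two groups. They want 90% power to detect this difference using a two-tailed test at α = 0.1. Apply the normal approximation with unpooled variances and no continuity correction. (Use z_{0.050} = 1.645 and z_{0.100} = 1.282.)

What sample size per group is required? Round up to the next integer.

n = 98 per group

n = (z_{α/2} + z_β)² · [p₁(1−p₁) + p₂(1−p₂)] / (p₁ − p₂)²
  = (1.645 + 1.282)² · (0.17·0.83 + 0.35·0.65) / (-0.18)²
  = (2.927)² · (0.1411 + 0.2275) / 0.0324
  = 8.5673 · 0.3686 / 0.0324
  = 97.47
Round up → n = 98 per group.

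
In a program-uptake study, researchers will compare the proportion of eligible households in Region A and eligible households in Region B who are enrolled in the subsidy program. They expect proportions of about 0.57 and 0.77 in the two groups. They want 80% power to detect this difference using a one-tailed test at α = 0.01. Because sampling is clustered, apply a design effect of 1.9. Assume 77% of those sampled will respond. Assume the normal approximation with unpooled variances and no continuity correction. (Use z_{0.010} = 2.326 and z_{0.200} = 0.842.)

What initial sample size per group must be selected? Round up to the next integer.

n = (z_α + z_β)² · [p₁(1−p₁) + p₂(1−p₂)] / (p₁ − p₂)²
  = (2.326 + 0.842)² · (0.57·0.43 + 0.77·0.23) / (-0.20)²
  = (3.168)² · (0.2451 + 0.1771) / 0.0400
  = 10.0362 · 0.4222 / 0.0400
  = 105.93
Design effect: 1.9 × 105.93 = 201.27.
Adjust for 77% response: 201.27 / 0.77 = 261.39.
Round up → n = 262 per group.

n = 262 per group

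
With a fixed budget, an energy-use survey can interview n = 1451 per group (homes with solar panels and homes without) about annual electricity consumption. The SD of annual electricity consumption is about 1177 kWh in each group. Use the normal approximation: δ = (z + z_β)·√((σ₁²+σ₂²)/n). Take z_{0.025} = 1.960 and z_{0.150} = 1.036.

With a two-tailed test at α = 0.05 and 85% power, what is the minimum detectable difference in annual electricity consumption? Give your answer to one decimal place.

δ = (z_{α/2} + z_β) · √((σ₁²+σ₂²)/n)
  = (1.960 + 1.036) · √(2770658/1451)
  = 2.996 · √1909.5
  = 2.996 · 43.6976
  = 130.9181

Minimum detectable difference ≈ 130.9 kWh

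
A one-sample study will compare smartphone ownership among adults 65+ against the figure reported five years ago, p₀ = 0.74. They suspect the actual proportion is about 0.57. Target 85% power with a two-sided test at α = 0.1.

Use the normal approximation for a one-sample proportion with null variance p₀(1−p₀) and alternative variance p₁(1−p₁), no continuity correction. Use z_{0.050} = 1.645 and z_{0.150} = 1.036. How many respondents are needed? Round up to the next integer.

n = 53

n = [z_{α/2}·√(p₀q₀) + z_β·√(p₁q₁)]² / (p₁ − p₀)²
  = [1.645·√(0.74·0.26) + 1.036·√(0.57·0.43)]² / (-0.17)²
  = [1.645·0.4386 + 1.036·0.4951]² / 0.0289
  = [1.2345]² / 0.0289
  = 52.73
Round up → n = 53.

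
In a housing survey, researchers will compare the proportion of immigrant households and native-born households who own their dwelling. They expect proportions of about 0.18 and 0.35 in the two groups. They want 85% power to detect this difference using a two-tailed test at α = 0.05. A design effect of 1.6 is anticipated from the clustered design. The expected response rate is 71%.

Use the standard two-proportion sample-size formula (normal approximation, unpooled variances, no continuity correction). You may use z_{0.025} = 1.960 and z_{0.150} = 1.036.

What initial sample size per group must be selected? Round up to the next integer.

n = (z_{α/2} + z_β)² · [p₁(1−p₁) + p₂(1−p₂)] / (p₁ − p₂)²
  = (1.960 + 1.036)² · (0.18·0.82 + 0.35·0.65) / (-0.17)²
  = (2.996)² · (0.1476 + 0.2275) / 0.0289
  = 8.9760 · 0.3751 / 0.0289
  = 116.50
Design effect: 1.6 × 116.50 = 186.40.
Adjust for 71% response: 186.40 / 0.71 = 262.54.
Round up → n = 263 per group.

n = 263 per group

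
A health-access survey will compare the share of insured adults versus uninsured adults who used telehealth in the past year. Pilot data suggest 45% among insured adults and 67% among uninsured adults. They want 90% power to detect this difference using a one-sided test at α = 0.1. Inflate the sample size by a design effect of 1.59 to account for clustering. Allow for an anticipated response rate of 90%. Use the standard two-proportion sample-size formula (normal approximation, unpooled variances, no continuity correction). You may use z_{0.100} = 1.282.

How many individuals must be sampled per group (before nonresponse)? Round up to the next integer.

n = (z_α + z_β)² · [p₁(1−p₁) + p₂(1−p₂)] / (p₁ − p₂)²
  = (1.282 + 1.282)² · (0.45·0.55 + 0.67·0.33) / (-0.22)²
  = (2.564)² · (0.2475 + 0.2211) / 0.0484
  = 6.5741 · 0.4686 / 0.0484
  = 63.65
Design effect: 1.59 × 63.65 = 101.20.
Adjust for 90% response: 101.20 / 0.90 = 112.45.
Round up → n = 113 per group.

n = 113 per group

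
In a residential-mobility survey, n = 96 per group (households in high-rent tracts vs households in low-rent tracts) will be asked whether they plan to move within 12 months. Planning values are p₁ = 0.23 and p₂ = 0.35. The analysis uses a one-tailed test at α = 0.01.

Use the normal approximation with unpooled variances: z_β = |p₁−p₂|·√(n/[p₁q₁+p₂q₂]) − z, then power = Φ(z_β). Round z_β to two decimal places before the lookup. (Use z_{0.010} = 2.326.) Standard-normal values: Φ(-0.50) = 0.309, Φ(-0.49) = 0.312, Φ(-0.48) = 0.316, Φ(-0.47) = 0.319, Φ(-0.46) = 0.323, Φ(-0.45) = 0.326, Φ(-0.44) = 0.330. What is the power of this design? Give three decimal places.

z_β = |p₁−p₂|·√(n/[p₁q₁+p₂q₂]) − z_α
    = 0.12 · √(96/0.4046) − 2.326
    = 0.12 · 15.4036 − 2.326
    = 1.8484 − 2.326 = -0.4776 → -0.48
Power = Φ(-0.48) = 0.316.

Power ≈ 0.316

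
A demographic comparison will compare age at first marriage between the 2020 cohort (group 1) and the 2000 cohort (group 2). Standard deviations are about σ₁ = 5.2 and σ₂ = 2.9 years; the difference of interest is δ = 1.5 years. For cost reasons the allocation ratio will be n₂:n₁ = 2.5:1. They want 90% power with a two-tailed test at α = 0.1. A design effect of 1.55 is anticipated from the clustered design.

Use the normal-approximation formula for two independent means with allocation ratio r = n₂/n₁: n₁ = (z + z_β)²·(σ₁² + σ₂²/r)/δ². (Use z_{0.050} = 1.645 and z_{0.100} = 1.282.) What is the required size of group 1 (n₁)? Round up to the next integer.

n₁ = 180

n₁ = (z_{α/2} + z_β)² · (σ₁² + σ₂²/r) / δ²
   = (1.645 + 1.282)² · (5.2² + 2.9²/2.5) / 1.5²
   = 8.5673 · (27.04 + 3.364) / 2.25
   = 8.5673 · 30.404 / 2.25
   = 115.77
Design effect: 1.55 × 115.77 = 179.44.
Round up → n₁ = 180; n₂ = r·n₁ = 2.5 × 180 = 450.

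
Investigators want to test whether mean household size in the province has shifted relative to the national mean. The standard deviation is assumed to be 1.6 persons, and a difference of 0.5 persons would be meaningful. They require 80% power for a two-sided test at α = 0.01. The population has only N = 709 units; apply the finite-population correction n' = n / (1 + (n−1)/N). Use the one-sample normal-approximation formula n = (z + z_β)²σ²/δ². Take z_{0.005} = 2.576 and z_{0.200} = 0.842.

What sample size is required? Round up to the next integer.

n = 103

n = (z_{α/2} + z_β)² · σ² / δ²
  = (2.576 + 0.842)² · 1.6² / 0.5²
  = 11.6827 · 2.56 / 0.25
  = 119.63
Finite-population correction (N = 709): 119.63 / (1 + (119.63 − 1)/709) = 102.48.
Round up → n = 103.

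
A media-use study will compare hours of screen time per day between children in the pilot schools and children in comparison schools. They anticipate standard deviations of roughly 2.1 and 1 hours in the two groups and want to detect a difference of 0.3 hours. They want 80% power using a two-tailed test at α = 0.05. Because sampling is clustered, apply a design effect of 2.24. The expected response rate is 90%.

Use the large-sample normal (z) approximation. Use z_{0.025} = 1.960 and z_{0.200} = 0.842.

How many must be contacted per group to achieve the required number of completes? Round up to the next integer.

n = (z_{α/2} + z_β)² · (σ₁² + σ₂²) / δ²
  = (1.960 + 0.842)² · (2.1² + 1² = 5.41) / 0.3²
  = 7.8512 · 5.41 / 0.09
  = 471.94
Design effect: 2.24 × 471.94 = 1057.16.
Adjust for 90% response: 1057.16 / 0.90 = 1174.62.
Round up → n = 1175 per group.

n = 1175 per group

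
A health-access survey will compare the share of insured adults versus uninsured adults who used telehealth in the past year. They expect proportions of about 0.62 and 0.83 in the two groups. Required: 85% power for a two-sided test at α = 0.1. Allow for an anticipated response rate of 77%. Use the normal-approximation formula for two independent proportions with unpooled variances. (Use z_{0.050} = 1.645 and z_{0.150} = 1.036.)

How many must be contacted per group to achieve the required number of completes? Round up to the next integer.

n = (z_{α/2} + z_β)² · [p₁(1−p₁) + p₂(1−p₂)] / (p₁ − p₂)²
  = (1.645 + 1.036)² · (0.62·0.38 + 0.83·0.17) / (-0.21)²
  = (2.681)² · (0.2356 + 0.1411) / 0.0441
  = 7.1878 · 0.3767 / 0.0441
  = 61.40
Adjust for 77% response: 61.40 / 0.77 = 79.74.
Round up → n = 80 per group.

n = 80 per group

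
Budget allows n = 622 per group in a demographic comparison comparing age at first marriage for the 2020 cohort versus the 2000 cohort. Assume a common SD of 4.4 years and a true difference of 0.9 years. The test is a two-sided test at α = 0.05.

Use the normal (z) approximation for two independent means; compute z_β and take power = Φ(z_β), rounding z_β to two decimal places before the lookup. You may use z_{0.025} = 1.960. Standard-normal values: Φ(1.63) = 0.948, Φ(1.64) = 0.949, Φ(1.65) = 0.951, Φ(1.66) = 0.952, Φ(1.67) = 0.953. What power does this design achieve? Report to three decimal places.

Power ≈ 0.951

z_β = δ·√(n/(σ₁²+σ₂²)) − z_{α/2}
    = 0.9 · √(622/38.72) − 1.960
    = 0.9 · 4.00800 − 1.960
    = 3.6072 − 1.960 = 1.6472 → 1.65
Power = Φ(1.65) = 0.951.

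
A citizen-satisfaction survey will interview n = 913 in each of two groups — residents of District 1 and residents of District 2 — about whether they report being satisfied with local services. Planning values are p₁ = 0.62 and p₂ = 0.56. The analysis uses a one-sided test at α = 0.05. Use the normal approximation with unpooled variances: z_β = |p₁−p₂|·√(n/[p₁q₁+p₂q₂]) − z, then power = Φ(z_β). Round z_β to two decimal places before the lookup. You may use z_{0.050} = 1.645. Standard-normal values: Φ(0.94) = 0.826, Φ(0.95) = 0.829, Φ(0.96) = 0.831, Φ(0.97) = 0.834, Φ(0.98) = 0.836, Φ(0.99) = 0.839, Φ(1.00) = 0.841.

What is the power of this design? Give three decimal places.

z_β = |p₁−p₂|·√(n/[p₁q₁+p₂q₂]) − z_α
    = 0.06 · √(913/0.4820) − 1.645
    = 0.06 · 43.5223 − 1.645
    = 2.6113 − 1.645 = 0.9663 → 0.97
Power = Φ(0.97) = 0.834.

Power ≈ 0.834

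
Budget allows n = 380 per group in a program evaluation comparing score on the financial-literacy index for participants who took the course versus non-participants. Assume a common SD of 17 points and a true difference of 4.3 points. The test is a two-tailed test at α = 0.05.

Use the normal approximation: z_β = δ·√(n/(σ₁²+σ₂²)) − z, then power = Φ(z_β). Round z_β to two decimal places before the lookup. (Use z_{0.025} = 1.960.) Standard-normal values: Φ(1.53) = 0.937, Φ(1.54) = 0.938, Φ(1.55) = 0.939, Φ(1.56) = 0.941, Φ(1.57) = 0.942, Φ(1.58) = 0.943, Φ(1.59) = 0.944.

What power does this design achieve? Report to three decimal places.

Power ≈ 0.937

z_β = δ·√(n/(σ₁²+σ₂²)) − z_{α/2}
    = 4.3 · √(380/578) − 1.960
    = 4.3 · 0.81083 − 1.960
    = 3.4866 − 1.960 = 1.5266 → 1.53
Power = Φ(1.53) = 0.937.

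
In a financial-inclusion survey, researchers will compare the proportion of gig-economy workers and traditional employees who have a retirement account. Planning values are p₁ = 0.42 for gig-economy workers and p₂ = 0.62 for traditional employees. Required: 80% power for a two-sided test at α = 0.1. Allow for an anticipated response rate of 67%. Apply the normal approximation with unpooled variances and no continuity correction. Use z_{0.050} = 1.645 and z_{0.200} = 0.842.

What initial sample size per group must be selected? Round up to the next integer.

n = 111 per group

n = (z_{α/2} + z_β)² · [p₁(1−p₁) + p₂(1−p₂)] / (p₁ − p₂)²
  = (1.645 + 0.842)² · (0.42·0.58 + 0.62·0.38) / (-0.20)²
  = (2.487)² · (0.2436 + 0.2356) / 0.0400
  = 6.1852 · 0.4792 / 0.0400
  = 74.10
Adjust for 67% response: 74.10 / 0.67 = 110.59.
Round up → n = 111 per group.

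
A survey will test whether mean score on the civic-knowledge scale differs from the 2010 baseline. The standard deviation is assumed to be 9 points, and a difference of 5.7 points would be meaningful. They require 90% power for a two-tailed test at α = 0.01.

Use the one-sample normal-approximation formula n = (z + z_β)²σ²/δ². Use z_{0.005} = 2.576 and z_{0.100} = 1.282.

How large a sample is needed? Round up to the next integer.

n = (z_{α/2} + z_β)² · σ² / δ²
  = (2.576 + 1.282)² · 9² / 5.7²
  = 14.8842 · 81 / 32.49
  = 37.11
Round up → n = 38.

n = 38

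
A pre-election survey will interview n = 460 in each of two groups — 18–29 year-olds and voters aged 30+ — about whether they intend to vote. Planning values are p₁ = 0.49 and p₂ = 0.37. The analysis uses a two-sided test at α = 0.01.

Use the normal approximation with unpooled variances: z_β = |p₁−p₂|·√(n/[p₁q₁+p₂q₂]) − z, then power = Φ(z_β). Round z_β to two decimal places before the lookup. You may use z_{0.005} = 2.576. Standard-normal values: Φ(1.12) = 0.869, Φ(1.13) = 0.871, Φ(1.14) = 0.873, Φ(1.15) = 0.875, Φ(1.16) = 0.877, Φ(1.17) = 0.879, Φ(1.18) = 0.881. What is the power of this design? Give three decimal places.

Power ≈ 0.871

z_β = |p₁−p₂|·√(n/[p₁q₁+p₂q₂]) − z_{α/2}
    = 0.12 · √(460/0.4830) − 2.576
    = 0.12 · 30.8607 − 2.576
    = 3.7033 − 2.576 = 1.1273 → 1.13
Power = Φ(1.13) = 0.871.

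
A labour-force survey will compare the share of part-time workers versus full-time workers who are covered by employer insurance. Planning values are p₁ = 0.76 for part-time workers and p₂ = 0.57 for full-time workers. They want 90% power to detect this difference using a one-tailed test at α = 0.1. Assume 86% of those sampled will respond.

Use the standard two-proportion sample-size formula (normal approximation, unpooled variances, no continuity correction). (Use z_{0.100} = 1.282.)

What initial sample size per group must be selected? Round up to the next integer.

n = 91 per group

n = (z_α + z_β)² · [p₁(1−p₁) + p₂(1−p₂)] / (p₁ − p₂)²
  = (1.282 + 1.282)² · (0.76·0.24 + 0.57·0.43) / (0.19)²
  = (2.564)² · (0.1824 + 0.2451) / 0.0361
  = 6.5741 · 0.4275 / 0.0361
  = 77.85
Adjust for 86% response: 77.85 / 0.86 = 90.52.
Round up → n = 91 per group.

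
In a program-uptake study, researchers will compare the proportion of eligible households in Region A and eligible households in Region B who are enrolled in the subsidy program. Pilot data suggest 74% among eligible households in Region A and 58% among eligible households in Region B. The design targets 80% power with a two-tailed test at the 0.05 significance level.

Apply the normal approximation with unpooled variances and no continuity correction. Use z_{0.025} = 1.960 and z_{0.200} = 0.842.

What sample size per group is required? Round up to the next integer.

n = (z_{α/2} + z_β)² · [p₁(1−p₁) + p₂(1−p₂)] / (p₁ − p₂)²
  = (1.960 + 0.842)² · (0.74·0.26 + 0.58·0.42) / (0.16)²
  = (2.802)² · (0.1924 + 0.2436) / 0.0256
  = 7.8512 · 0.4360 / 0.0256
  = 133.72
Round up → n = 134 per group.

n = 134 per group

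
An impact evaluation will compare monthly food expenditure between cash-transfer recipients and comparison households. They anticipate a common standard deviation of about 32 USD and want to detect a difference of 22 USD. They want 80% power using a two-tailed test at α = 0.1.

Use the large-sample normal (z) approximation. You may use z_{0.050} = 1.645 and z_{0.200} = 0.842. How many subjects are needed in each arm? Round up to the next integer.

n = 27 per group

n = (z_{α/2} + z_β)² · (σ₁² + σ₂²) / δ²
  = (1.645 + 0.842)² · (2·32² = 2048) / 22²
  = 6.1852 · 2048 / 484
  = 26.17
Round up → n = 27 per group.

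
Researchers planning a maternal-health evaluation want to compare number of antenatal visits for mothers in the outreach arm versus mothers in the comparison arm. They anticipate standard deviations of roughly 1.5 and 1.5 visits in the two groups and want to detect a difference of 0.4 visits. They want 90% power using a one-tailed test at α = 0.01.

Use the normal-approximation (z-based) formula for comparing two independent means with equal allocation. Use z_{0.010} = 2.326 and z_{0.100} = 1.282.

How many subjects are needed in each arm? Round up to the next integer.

n = (z_α + z_β)² · (σ₁² + σ₂²) / δ²
  = (2.326 + 1.282)² · (1.5² + 1.5² = 4.5) / 0.4²
  = 13.0177 · 4.5 / 0.16
  = 366.12
Round up → n = 367 per group.

n = 367 per group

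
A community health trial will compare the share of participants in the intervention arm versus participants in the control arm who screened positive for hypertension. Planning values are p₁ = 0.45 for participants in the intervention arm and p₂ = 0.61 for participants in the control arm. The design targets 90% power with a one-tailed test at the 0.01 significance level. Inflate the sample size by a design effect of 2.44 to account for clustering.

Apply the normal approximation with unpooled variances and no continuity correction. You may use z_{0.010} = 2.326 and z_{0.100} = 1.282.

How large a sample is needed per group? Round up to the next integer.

n = 603 per group

n = (z_α + z_β)² · [p₁(1−p₁) + p₂(1−p₂)] / (p₁ − p₂)²
  = (2.326 + 1.282)² · (0.45·0.55 + 0.61·0.39) / (-0.16)²
  = (3.608)² · (0.2475 + 0.2379) / 0.0256
  = 13.0177 · 0.4854 / 0.0256
  = 246.83
Design effect: 2.44 × 246.83 = 602.26.
Round up → n = 603 per group.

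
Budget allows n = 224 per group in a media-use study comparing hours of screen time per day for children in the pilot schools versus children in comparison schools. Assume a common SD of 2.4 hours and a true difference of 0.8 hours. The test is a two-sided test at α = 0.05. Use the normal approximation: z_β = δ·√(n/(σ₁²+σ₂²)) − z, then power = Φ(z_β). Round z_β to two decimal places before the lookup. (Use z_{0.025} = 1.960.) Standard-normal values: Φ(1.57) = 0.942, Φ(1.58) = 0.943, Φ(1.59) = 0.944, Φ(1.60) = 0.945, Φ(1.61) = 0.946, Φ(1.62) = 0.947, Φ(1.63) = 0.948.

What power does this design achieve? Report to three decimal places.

z_β = δ·√(n/(σ₁²+σ₂²)) − z_{α/2}
    = 0.8 · √(224/11.52) − 1.960
    = 0.8 · 4.40959 − 1.960
    = 3.5277 − 1.960 = 1.5677 → 1.57
Power = Φ(1.57) = 0.942.

Power ≈ 0.942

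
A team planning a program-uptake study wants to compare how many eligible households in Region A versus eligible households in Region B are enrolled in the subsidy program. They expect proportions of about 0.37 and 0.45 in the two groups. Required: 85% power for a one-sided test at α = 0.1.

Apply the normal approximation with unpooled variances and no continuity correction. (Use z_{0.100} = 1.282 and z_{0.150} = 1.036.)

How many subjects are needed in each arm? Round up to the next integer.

n = 404 per group

n = (z_α + z_β)² · [p₁(1−p₁) + p₂(1−p₂)] / (p₁ − p₂)²
  = (1.282 + 1.036)² · (0.37·0.63 + 0.45·0.55) / (-0.08)²
  = (2.318)² · (0.2331 + 0.2475) / 0.0064
  = 5.3731 · 0.4806 / 0.0064
  = 403.49
Round up → n = 404 per group.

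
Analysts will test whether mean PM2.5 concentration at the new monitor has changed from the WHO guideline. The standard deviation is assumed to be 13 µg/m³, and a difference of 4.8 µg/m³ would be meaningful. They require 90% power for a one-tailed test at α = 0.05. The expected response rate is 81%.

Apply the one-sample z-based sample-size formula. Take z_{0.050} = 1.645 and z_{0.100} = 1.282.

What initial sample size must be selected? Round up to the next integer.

n = (z_α + z_β)² · σ² / δ²
  = (1.645 + 1.282)² · 13² / 4.8²
  = 8.5673 · 169 / 23.04
  = 62.84
Adjust for 81% response: 62.84 / 0.81 = 77.58.
Round up → n = 78.

n = 78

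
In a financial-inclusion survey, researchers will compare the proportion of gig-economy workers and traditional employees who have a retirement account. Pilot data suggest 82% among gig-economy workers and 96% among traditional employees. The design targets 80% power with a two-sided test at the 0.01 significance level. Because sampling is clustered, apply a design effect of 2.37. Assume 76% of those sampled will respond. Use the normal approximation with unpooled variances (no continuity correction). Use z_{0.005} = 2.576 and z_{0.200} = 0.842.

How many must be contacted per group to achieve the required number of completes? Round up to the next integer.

n = 346 per group

n = (z_{α/2} + z_β)² · [p₁(1−p₁) + p₂(1−p₂)] / (p₁ − p₂)²
  = (2.576 + 0.842)² · (0.82·0.18 + 0.96·0.04) / (-0.14)²
  = (3.418)² · (0.1476 + 0.0384) / 0.0196
  = 11.6827 · 0.1860 / 0.0196
  = 110.87
Design effect: 2.37 × 110.87 = 262.75.
Adjust for 76% response: 262.75 / 0.76 = 345.73.
Round up → n = 346 per group.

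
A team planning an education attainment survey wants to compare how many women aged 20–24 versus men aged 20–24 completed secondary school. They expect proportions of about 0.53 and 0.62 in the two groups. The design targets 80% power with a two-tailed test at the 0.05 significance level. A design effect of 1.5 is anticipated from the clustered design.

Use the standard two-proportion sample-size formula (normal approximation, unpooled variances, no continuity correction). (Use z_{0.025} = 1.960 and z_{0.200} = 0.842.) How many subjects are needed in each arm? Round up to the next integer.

n = 705 per group

n = (z_{α/2} + z_β)² · [p₁(1−p₁) + p₂(1−p₂)] / (p₁ − p₂)²
  = (1.960 + 0.842)² · (0.53·0.47 + 0.62·0.38) / (-0.09)²
  = (2.802)² · (0.2491 + 0.2356) / 0.0081
  = 7.8512 · 0.4847 / 0.0081
  = 469.81
Design effect: 1.5 × 469.81 = 704.72.
Round up → n = 705 per group.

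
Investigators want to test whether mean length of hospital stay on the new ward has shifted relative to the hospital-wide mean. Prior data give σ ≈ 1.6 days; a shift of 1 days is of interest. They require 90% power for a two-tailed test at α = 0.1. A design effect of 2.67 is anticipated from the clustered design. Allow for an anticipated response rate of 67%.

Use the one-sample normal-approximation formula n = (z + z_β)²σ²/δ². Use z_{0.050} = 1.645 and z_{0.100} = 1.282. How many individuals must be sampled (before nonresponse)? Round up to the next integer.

n = 88

n = (z_{α/2} + z_β)² · σ² / δ²
  = (1.645 + 1.282)² · 1.6² / 1²
  = 8.5673 · 2.56 / 1
  = 21.93
Design effect: 2.67 × 21.93 = 58.56.
Adjust for 67% response: 58.56 / 0.67 = 87.40.
Round up → n = 88.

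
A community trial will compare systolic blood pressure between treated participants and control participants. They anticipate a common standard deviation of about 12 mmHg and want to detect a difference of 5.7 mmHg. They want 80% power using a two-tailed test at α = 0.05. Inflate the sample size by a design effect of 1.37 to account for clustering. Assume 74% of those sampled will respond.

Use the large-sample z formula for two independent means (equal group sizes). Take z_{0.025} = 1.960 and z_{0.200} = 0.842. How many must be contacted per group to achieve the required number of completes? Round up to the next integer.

n = (z_{α/2} + z_β)² · (σ₁² + σ₂²) / δ²
  = (1.960 + 0.842)² · (2·12² = 288) / 5.7²
  = 7.8512 · 288 / 32.49
  = 69.60
Design effect: 1.37 × 69.60 = 95.35.
Adjust for 74% response: 95.35 / 0.74 = 128.85.
Round up → n = 129 per group.

n = 129 per group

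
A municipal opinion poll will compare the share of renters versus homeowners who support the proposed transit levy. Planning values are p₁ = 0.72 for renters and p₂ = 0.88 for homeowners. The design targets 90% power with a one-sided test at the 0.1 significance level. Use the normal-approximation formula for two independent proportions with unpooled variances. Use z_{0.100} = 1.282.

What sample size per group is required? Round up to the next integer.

n = (z_α + z_β)² · [p₁(1−p₁) + p₂(1−p₂)] / (p₁ − p₂)²
  = (1.282 + 1.282)² · (0.72·0.28 + 0.88·0.12) / (-0.16)²
  = (2.564)² · (0.2016 + 0.1056) / 0.0256
  = 6.5741 · 0.3072 / 0.0256
  = 78.89
Round up → n = 79 per group.

n = 79 per group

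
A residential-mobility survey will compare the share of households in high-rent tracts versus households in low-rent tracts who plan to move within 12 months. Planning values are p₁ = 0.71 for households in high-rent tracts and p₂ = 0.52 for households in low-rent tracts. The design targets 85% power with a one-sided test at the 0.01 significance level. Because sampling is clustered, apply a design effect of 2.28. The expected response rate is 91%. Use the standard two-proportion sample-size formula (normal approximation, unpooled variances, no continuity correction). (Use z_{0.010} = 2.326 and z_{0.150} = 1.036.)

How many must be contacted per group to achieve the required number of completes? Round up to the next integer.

n = 358 per group

n = (z_α + z_β)² · [p₁(1−p₁) + p₂(1−p₂)] / (p₁ − p₂)²
  = (2.326 + 1.036)² · (0.71·0.29 + 0.52·0.48) / (0.19)²
  = (3.362)² · (0.2059 + 0.2496) / 0.0361
  = 11.3030 · 0.4555 / 0.0361
  = 142.62
Design effect: 2.28 × 142.62 = 325.17.
Adjust for 91% response: 325.17 / 0.91 = 357.33.
Round up → n = 358 per group.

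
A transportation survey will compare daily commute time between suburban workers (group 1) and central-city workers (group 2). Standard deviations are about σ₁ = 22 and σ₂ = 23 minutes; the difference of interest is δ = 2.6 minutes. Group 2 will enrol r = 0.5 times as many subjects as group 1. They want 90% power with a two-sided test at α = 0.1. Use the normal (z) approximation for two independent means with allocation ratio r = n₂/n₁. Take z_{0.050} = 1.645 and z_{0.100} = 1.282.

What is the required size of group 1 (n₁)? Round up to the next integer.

n₁ = (z_{α/2} + z_β)² · (σ₁² + σ₂²/r) / δ²
   = (1.645 + 1.282)² · (22² + 23²/0.5) / 2.6²
   = 8.5673 · (484 + 1058) / 6.76
   = 8.5673 · 1542 / 6.76
   = 1954.26
Round up → n₁ = 1955; n₂ = r·n₁ = 0.5 × 1955 = 978.

n₁ = 1955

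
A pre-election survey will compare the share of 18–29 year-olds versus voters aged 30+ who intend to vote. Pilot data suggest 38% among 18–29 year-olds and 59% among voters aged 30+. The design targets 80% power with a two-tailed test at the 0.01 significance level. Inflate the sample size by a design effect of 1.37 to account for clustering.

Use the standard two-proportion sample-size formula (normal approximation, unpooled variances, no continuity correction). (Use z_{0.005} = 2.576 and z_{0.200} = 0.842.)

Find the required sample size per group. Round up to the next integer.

n = 174 per group

n = (z_{α/2} + z_β)² · [p₁(1−p₁) + p₂(1−p₂)] / (p₁ − p₂)²
  = (2.576 + 0.842)² · (0.38·0.62 + 0.59·0.41) / (-0.21)²
  = (3.418)² · (0.2356 + 0.2419) / 0.0441
  = 11.6827 · 0.4775 / 0.0441
  = 126.50
Design effect: 1.37 × 126.50 = 173.30.
Round up → n = 174 per group.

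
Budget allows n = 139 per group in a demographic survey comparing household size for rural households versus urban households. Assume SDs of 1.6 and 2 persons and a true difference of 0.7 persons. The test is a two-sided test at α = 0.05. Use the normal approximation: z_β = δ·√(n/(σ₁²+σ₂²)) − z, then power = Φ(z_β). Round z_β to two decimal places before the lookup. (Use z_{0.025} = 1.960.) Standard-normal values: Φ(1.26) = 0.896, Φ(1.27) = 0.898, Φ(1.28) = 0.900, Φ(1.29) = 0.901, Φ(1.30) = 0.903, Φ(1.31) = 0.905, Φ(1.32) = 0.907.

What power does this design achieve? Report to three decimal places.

z_β = δ·√(n/(σ₁²+σ₂²)) − z_{α/2}
    = 0.7 · √(139/6.56) − 1.960
    = 0.7 · 4.60315 − 1.960
    = 3.2222 − 1.960 = 1.2622 → 1.26
Power = Φ(1.26) = 0.896.

Power ≈ 0.896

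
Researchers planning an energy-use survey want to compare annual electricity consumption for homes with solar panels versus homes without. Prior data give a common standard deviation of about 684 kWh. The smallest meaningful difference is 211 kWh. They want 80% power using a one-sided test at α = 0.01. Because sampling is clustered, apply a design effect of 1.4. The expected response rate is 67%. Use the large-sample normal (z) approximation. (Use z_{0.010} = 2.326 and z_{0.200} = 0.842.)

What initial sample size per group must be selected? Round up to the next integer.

n = (z_α + z_β)² · (σ₁² + σ₂²) / δ²
  = (2.326 + 0.842)² · (2·684² = 935712) / 211²
  = 10.0362 · 935712 / 44521
  = 210.93
Design effect: 1.4 × 210.93 = 295.31.
Adjust for 67% response: 295.31 / 0.67 = 440.76.
Round up → n = 441 per group.

n = 441 per group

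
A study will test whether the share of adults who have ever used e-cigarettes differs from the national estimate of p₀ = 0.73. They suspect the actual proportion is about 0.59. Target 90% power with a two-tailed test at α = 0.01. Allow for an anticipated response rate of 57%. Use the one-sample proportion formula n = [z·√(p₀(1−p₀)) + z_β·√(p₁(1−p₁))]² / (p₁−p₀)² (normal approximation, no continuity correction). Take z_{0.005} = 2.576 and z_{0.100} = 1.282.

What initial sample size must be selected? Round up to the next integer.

n = [z_{α/2}·√(p₀q₀) + z_β·√(p₁q₁)]² / (p₁ − p₀)²
  = [2.576·√(0.73·0.27) + 1.282·√(0.59·0.41)]² / (-0.14)²
  = [2.576·0.4440 + 1.282·0.4918]² / 0.0196
  = [1.7742]² / 0.0196
  = 160.60
Adjust for 57% response: 160.60 / 0.57 = 281.75.
Round up → n = 282.

n = 282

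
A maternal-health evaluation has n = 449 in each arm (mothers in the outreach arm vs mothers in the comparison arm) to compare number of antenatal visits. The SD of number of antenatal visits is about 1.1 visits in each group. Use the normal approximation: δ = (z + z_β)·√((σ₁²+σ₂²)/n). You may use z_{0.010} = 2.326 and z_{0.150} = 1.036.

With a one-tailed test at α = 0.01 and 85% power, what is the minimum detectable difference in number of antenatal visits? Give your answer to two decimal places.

δ = (z_α + z_β) · √((σ₁²+σ₂²)/n)
  = (2.326 + 1.036) · √(2.42/449)
  = 3.362 · √0.00539
  = 3.362 · 0.0734
  = 0.2468

Minimum detectable difference ≈ 0.25 visits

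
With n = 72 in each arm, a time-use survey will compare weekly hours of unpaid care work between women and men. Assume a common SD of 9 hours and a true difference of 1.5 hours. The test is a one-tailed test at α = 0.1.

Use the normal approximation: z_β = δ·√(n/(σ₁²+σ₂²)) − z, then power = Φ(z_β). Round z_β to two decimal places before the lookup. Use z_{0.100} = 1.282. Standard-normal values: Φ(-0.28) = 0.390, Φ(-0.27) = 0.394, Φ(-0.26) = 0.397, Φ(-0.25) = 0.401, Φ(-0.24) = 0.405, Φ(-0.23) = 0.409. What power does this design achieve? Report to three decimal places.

z_β = δ·√(n/(σ₁²+σ₂²)) − z_α
    = 1.5 · √(72/162) − 1.282
    = 1.5 · 0.66667 − 1.282
    = 1.0000 − 1.282 = -0.2820 → -0.28
Power = Φ(-0.28) = 0.390.

Power ≈ 0.390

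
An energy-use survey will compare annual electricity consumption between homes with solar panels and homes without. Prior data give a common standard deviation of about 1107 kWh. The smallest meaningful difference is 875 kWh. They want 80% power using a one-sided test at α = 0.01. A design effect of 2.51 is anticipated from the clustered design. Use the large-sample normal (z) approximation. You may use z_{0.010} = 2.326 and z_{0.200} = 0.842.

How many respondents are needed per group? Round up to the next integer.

n = (z_α + z_β)² · (σ₁² + σ₂²) / δ²
  = (2.326 + 0.842)² · (2·1107² = 2450898) / 875²
  = 10.0362 · 2450898 / 765625
  = 32.13
Design effect: 2.51 × 32.13 = 80.64.
Round up → n = 81 per group.

n = 81 per group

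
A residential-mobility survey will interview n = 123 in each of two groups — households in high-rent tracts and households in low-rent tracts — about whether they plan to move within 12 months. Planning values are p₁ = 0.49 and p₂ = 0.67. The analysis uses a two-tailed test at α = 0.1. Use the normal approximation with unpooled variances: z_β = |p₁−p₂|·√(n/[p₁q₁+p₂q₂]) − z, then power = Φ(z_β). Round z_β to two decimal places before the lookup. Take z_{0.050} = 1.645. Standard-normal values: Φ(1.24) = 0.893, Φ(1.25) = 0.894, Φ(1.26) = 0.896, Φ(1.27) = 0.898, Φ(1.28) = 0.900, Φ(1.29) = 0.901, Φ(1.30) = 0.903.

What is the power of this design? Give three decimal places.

Power ≈ 0.896

z_β = |p₁−p₂|·√(n/[p₁q₁+p₂q₂]) − z_{α/2}
    = 0.18 · √(123/0.4710) − 1.645
    = 0.18 · 16.1600 − 1.645
    = 2.9088 − 1.645 = 1.2638 → 1.26
Power = Φ(1.26) = 0.896.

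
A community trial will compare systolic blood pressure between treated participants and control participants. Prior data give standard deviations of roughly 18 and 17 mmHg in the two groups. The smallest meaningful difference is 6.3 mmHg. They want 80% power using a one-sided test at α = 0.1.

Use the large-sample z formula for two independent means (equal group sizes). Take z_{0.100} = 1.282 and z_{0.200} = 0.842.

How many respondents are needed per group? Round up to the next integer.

n = 70 per group

n = (z_α + z_β)² · (σ₁² + σ₂²) / δ²
  = (1.282 + 0.842)² · (18² + 17² = 613) / 6.3²
  = 4.5114 · 613 / 39.69
  = 69.68
Round up → n = 70 per group.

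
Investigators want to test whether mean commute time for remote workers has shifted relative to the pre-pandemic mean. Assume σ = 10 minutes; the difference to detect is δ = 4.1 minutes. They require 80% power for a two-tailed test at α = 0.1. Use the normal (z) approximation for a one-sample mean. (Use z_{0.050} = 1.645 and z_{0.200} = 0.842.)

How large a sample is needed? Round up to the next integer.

n = (z_{α/2} + z_β)² · σ² / δ²
  = (1.645 + 0.842)² · 10² / 4.1²
  = 6.1852 · 100 / 16.81
  = 36.79
Round up → n = 37.

n = 37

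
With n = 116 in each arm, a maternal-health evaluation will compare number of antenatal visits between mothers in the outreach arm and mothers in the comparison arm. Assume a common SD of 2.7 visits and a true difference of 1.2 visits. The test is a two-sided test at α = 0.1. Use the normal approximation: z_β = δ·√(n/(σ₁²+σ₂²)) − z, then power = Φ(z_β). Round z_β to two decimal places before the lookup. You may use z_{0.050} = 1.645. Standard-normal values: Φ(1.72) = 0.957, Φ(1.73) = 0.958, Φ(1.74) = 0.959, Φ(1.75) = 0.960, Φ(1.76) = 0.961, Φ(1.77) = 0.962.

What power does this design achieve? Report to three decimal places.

Power ≈ 0.959

z_β = δ·√(n/(σ₁²+σ₂²)) − z_{α/2}
    = 1.2 · √(116/14.58) − 1.645
    = 1.2 · 2.82066 − 1.645
    = 3.3848 − 1.645 = 1.7398 → 1.74
Power = Φ(1.74) = 0.959.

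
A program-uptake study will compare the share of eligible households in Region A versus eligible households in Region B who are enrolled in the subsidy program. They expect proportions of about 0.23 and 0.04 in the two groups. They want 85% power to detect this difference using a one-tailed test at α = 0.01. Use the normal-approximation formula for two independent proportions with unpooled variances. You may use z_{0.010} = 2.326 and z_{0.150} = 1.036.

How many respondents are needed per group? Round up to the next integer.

n = 68 per group

n = (z_α + z_β)² · [p₁(1−p₁) + p₂(1−p₂)] / (p₁ − p₂)²
  = (2.326 + 1.036)² · (0.23·0.77 + 0.04·0.96) / (0.19)²
  = (3.362)² · (0.1771 + 0.0384) / 0.0361
  = 11.3030 · 0.2155 / 0.0361
  = 67.47
Round up → n = 68 per group.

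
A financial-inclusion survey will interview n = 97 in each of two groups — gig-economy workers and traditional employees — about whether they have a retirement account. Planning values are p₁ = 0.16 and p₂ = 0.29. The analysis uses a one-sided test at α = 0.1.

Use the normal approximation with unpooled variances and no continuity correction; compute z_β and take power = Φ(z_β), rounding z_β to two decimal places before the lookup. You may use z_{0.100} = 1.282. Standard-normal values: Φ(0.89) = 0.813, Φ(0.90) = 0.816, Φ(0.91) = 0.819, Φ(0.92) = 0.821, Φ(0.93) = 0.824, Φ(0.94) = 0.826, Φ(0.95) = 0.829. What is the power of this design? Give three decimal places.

z_β = |p₁−p₂|·√(n/[p₁q₁+p₂q₂]) − z_α
    = 0.13 · √(97/0.3403) − 1.282
    = 0.13 · 16.8832 − 1.282
    = 2.1948 − 1.282 = 0.9128 → 0.91
Power = Φ(0.91) = 0.819.

Power ≈ 0.819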